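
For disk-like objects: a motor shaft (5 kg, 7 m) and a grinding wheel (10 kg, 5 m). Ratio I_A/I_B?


Given: M1=5 kg, R1=7 m, M2=10 kg, R2=5 m
For a disk: I = (1/2)*M*R^2, so I_A/I_B = (M1*R1^2)/(M2*R2^2)
M1*R1^2 = 5*49 = 245
M2*R2^2 = 10*25 = 250
I_A/I_B = 245/250 = 49/50

49/50


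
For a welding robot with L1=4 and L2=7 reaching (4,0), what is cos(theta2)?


Given: L1 = 4, L2 = 7, target (x, y) = (4, 0)
Using cos(theta2) = (x^2 + y^2 - L1^2 - L2^2) / (2*L1*L2)
x^2 + y^2 = 4^2 + 0 = 16
L1^2 + L2^2 = 16 + 49 = 65
Numerator = 16 - 65 = -49
Denominator = 2*4*7 = 56
cos(theta2) = -49/56 = -7/8

-7/8


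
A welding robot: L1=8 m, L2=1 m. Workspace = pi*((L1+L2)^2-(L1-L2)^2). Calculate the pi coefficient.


Given: L1 = 8, L2 = 1
(L1+L2)^2 = (9)^2 = 81
(L1-L2)^2 = (7)^2 = 49
Difference = 81 - 49 = 32
This equals 4*L1*L2 = 4*8*1 = 32
Workspace area = 32*pi

32


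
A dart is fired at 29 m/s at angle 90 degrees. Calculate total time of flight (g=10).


Given: v0 = 29 m/s, theta = 90 deg, g = 10 m/s^2
sin(90) = 1
Using T = 2*v0*sin(theta) / g
T = 2*29*1 / 10
T = 58 / 10
T = 29/5 s

29/5 s


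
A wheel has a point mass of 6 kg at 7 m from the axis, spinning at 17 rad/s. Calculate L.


Given: m = 6 kg, r = 7 m, omega = 17 rad/s
For a point mass: I = m*r^2
I = 6*7^2 = 6*49 = 294
L = I*omega = 294*17
L = 4998 kg*m^2/s

4998 kg*m^2/s


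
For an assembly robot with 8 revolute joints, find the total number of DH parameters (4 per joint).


Given: 8 joints, 4 DH parameters per joint (d, theta, a, alpha)
Total DH parameters = number_of_joints * 4
Total = 8 * 4
Total = 32

32


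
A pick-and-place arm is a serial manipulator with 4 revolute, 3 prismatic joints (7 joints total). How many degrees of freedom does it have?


Given: serial robot with 4 revolute, 3 prismatic joints
DOF contribution per joint type: revolute=1, prismatic=1, spherical=3, fixed=0
DOF = 4*1 + 3*1
DOF = 7

7


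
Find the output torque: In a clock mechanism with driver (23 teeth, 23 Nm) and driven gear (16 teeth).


Given: N1 = 23, N2 = 16, T1 = 23 Nm
Using T2/T1 = N2/N1
T2 = T1 * N2 / N1
T2 = 23 * 16 / 23
T2 = 368 / 23
T2 = 16 Nm

16 Nm


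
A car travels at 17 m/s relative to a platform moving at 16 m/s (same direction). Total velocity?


Given: object velocity = 17 m/s, platform velocity = 16 m/s (same direction)
Using classical velocity addition: v_total = v_object + v_platform
v_total = 17 + 16
v_total = 33 m/s

33 m/s


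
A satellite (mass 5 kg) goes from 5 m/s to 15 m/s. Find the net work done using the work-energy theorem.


Given: m = 5 kg, v0 = 5 m/s, v = 15 m/s
Using W = (1/2)*m*(v^2 - v0^2)
v^2 = 15^2 = 225
v0^2 = 5^2 = 25
v^2 - v0^2 = 225 - 25 = 200
W = (1/2)*5*200 = 500 J

500 J


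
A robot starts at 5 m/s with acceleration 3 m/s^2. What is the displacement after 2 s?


Given: v0 = 5 m/s, a = 3 m/s^2, t = 2 s
Using s = v0*t + (1/2)*a*t^2
s = 5*2 + (1/2)*3*2^2
s = 10 + (1/2)*12
s = 10 + 6
s = 16

16 m


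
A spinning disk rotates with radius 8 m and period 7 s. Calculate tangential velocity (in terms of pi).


Given: radius r = 8 m, period T = 7 s
Using v = 2*pi*r / T
v = 2*pi*8 / 7
v = 16*pi / 7
v = 16/7*pi m/s

16/7*pi m/s


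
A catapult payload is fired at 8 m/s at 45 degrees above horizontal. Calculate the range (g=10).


Given: v0 = 8 m/s, theta = 45 deg, g = 10 m/s^2
sin(2*45) = sin(90) = 1
Using R = v0^2 * sin(2*theta) / g
R = 8^2 * 1 / 10
R = 64 / 10
R = 32/5 m

32/5 m


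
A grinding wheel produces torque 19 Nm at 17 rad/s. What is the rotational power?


Given: tau = 19 Nm, omega = 17 rad/s
Using P = tau * omega
P = 19 * 17
P = 323 W

323 W


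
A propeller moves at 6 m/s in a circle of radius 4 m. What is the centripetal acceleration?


Given: v = 6 m/s, r = 4 m
Using a_c = v^2 / r
a_c = 6^2 / 4
a_c = 36 / 4
a_c = 9 m/s^2

9 m/s^2


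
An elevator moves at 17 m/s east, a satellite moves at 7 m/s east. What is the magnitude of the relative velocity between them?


Given: v_A = 17 m/s east, v_B = 7 m/s east
Both move in the same direction; relative speed = |v_A - v_B|
|17 - 7| = |10|
= 10 m/s

10 m/s


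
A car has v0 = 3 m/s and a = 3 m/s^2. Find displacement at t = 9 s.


Given: v0 = 3 m/s, a = 3 m/s^2, t = 9 s
Using s = v0*t + (1/2)*a*t^2
s = 3*9 + (1/2)*3*9^2
s = 27 + (1/2)*243
s = 27 + 243/2
s = 297/2

297/2 m


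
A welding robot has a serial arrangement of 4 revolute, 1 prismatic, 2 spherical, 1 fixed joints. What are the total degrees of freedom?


Given: serial robot with 4 revolute, 1 prismatic, 2 spherical, 1 fixed joints
DOF contribution per joint type: revolute=1, prismatic=1, spherical=3, fixed=0
DOF = 4*1 + 1*1 + 2*3 + 1*0
DOF = 11

11


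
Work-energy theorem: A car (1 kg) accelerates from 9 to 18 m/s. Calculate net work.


Given: m = 1 kg, v0 = 9 m/s, v = 18 m/s
Using W = (1/2)*m*(v^2 - v0^2)
v^2 = 18^2 = 324
v0^2 = 9^2 = 81
v^2 - v0^2 = 324 - 81 = 243
W = (1/2)*1*243 = 243/2 J

243/2 J


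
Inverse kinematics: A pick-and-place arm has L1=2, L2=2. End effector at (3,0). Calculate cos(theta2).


Given: L1 = 2, L2 = 2, target (x, y) = (3, 0)
Using cos(theta2) = (x^2 + y^2 - L1^2 - L2^2) / (2*L1*L2)
x^2 + y^2 = 3^2 + 0 = 9
L1^2 + L2^2 = 4 + 4 = 8
Numerator = 9 - 8 = 1
Denominator = 2*2*2 = 8
cos(theta2) = 1/8 = 1/8

1/8


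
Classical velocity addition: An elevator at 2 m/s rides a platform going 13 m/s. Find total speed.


Given: object velocity = 2 m/s, platform velocity = 13 m/s (same direction)
Using classical velocity addition: v_total = v_object + v_platform
v_total = 2 + 13
v_total = 15 m/s

15 m/s


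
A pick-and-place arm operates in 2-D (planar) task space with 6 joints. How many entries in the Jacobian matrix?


Given: task space dimension = 2, joints = 6
Jacobian is a 2 x 6 matrix
Total entries = rows * columns
Total = 2 * 6
Total = 12

12


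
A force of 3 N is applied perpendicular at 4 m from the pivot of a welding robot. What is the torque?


Given: F = 3 N, r = 4 m, angle = 90 deg (perpendicular)
Using tau = F * r * sin(90)
sin(90) = 1
tau = 3 * 4 * 1
tau = 12 Nm

12 Nm


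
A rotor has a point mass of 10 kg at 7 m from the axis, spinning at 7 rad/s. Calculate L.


Given: m = 10 kg, r = 7 m, omega = 7 rad/s
For a point mass: I = m*r^2
I = 10*7^2 = 10*49 = 490
L = I*omega = 490*7
L = 3430 kg*m^2/s

3430 kg*m^2/s


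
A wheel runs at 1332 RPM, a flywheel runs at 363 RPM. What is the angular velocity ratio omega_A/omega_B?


Given: RPM_A = 1332, RPM_B = 363
omega = 2*pi*RPM/60, so omega_A/omega_B = RPM_A / RPM_B
omega_A/omega_B = 1332 / 363
omega_A/omega_B = 444/121

444/121


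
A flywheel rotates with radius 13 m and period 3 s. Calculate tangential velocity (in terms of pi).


Given: radius r = 13 m, period T = 3 s
Using v = 2*pi*r / T
v = 2*pi*13 / 3
v = 26*pi / 3
v = 26/3*pi m/s

26/3*pi m/s


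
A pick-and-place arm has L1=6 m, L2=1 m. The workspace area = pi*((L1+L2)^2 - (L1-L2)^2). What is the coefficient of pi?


Given: L1 = 6, L2 = 1
(L1+L2)^2 = (7)^2 = 49
(L1-L2)^2 = (5)^2 = 25
Difference = 49 - 25 = 24
This equals 4*L1*L2 = 4*6*1 = 24
Workspace area = 24*pi

24


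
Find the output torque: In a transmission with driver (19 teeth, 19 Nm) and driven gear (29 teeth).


Given: N1 = 19, N2 = 29, T1 = 19 Nm
Using T2/T1 = N2/N1
T2 = T1 * N2 / N1
T2 = 19 * 29 / 19
T2 = 551 / 19
T2 = 29 Nm

29 Nm


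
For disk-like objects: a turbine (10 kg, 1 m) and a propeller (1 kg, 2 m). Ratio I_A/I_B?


Given: M1=10 kg, R1=1 m, M2=1 kg, R2=2 m
For a disk: I = (1/2)*M*R^2, so I_A/I_B = (M1*R1^2)/(M2*R2^2)
M1*R1^2 = 10*1 = 10
M2*R2^2 = 1*4 = 4
I_A/I_B = 10/4 = 5/2

5/2


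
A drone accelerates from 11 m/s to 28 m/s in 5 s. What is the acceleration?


Given: initial velocity v0 = 11 m/s, final velocity v = 28 m/s, time t = 5 s
Using a = (v - v0) / t
a = (28 - 11) / 5
a = 17 / 5
a = 17/5 m/s^2

17/5 m/s^2


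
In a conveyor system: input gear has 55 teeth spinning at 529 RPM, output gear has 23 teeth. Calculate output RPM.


Given: N1 = 55 teeth, w1 = 529 RPM, N2 = 23 teeth
Using N1*w1 = N2*w2
w2 = N1*w1 / N2
w2 = 55*529 / 23
w2 = 29095 / 23
w2 = 1265 RPM

1265 RPM


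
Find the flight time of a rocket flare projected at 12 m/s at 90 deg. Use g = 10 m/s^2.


Given: v0 = 12 m/s, theta = 90 deg, g = 10 m/s^2
sin(90) = 1
Using T = 2*v0*sin(theta) / g
T = 2*12*1 / 10
T = 24 / 10
T = 12/5 s

12/5 s


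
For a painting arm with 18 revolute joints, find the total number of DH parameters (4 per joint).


Given: 18 joints, 4 DH parameters per joint (d, theta, a, alpha)
Total DH parameters = number_of_joints * 4
Total = 18 * 4
Total = 72

72


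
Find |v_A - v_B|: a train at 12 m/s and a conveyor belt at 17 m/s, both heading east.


Given: v_A = 12 m/s east, v_B = 17 m/s east
Both move in the same direction; relative speed = |v_A - v_B|
|12 - 17| = |-5|
= 5 m/s

5 m/s


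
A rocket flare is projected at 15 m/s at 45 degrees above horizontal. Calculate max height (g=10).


Given: v0 = 15 m/s, theta = 45 deg, g = 10 m/s^2
sin^2(45) = 1/2
Using H = v0^2 * sin^2(theta) / (2*g)
H = 15^2 * 1/2 / (2*10)
H = 225 * 1/2 / 20
H = 225/2 / 20
H = 45/8 m

45/8 m


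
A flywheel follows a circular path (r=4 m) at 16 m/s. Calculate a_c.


Given: v = 16 m/s, r = 4 m
Using a_c = v^2 / r
a_c = 16^2 / 4
a_c = 256 / 4
a_c = 64 m/s^2

64 m/s^2


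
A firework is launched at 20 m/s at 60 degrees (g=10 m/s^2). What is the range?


Given: v0 = 20 m/s, theta = 60 deg, g = 10 m/s^2
sin(2*60) = sin(120) = sqrt(3)/2
Using R = v0^2 * sin(2*theta) / g
R = 20^2 * (sqrt(3)/2) / 10
R = 400 * sqrt(3) / 20
R = 20*sqrt(3) m

20*sqrt(3) m


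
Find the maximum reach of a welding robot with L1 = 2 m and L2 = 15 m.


Given: L1 = 2 m, L2 = 15 m
For a 2-link planar arm, max reach = L1 + L2 (fully extended)
Max reach = 2 + 15
Max reach = 17 m

17 m


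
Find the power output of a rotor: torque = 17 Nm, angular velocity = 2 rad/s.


Given: tau = 17 Nm, omega = 2 rad/s
Using P = tau * omega
P = 17 * 2
P = 34 W

34 W


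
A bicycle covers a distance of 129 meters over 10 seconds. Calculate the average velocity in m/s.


Given: distance d = 129 m, time t = 10 s
Using v = d / t
v = 129 / 10
v = 129/10 m/s

129/10 m/s


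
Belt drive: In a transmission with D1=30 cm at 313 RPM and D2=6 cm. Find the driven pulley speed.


Given: D1 = 30 cm, w1 = 313 RPM, D2 = 6 cm
Using D1*w1 = D2*w2
w2 = D1*w1 / D2
w2 = 30*313 / 6
w2 = 9390 / 6
w2 = 1565 RPM

1565 RPM


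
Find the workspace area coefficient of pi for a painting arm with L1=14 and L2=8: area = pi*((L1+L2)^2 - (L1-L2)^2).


Given: L1 = 14, L2 = 8
(L1+L2)^2 = (22)^2 = 484
(L1-L2)^2 = (6)^2 = 36
Difference = 484 - 36 = 448
This equals 4*L1*L2 = 4*14*8 = 448
Workspace area = 448*pi

448


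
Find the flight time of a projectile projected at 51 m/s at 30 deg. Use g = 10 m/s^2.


Given: v0 = 51 m/s, theta = 30 deg, g = 10 m/s^2
sin(30) = 1/2
Using T = 2*v0*sin(theta) / g
T = 2*51*1/2 / 10
T = 51 / 10
T = 51/10 s

51/10 s


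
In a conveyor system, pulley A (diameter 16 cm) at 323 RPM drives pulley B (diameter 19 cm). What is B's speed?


Given: D1 = 16 cm, w1 = 323 RPM, D2 = 19 cm
Using D1*w1 = D2*w2
w2 = D1*w1 / D2
w2 = 16*323 / 19
w2 = 5168 / 19
w2 = 272 RPM

272 RPM


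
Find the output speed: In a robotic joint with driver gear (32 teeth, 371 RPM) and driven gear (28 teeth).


Given: N1 = 32 teeth, w1 = 371 RPM, N2 = 28 teeth
Using N1*w1 = N2*w2
w2 = N1*w1 / N2
w2 = 32*371 / 28
w2 = 11872 / 28
w2 = 424 RPM

424 RPM


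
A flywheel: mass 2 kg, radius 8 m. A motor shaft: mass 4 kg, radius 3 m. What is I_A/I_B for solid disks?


Given: M1=2 kg, R1=8 m, M2=4 kg, R2=3 m
For a disk: I = (1/2)*M*R^2, so I_A/I_B = (M1*R1^2)/(M2*R2^2)
M1*R1^2 = 2*64 = 128
M2*R2^2 = 4*9 = 36
I_A/I_B = 128/36 = 32/9

32/9


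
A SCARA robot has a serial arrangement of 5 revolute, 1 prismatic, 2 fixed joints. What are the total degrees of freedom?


Given: serial robot with 5 revolute, 1 prismatic, 2 fixed joints
DOF contribution per joint type: revolute=1, prismatic=1, spherical=3, fixed=0
DOF = 5*1 + 1*1 + 2*0
DOF = 6

6


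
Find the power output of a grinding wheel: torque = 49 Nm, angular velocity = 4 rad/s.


Given: tau = 49 Nm, omega = 4 rad/s
Using P = tau * omega
P = 49 * 4
P = 196 W

196 W


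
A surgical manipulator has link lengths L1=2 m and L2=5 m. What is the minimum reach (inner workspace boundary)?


Given: L1 = 2 m, L2 = 5 m
For a 2-link planar arm, min reach = |L1 - L2| (second link folded back)
Min reach = |2 - 5|
Min reach = 3 m

3 m


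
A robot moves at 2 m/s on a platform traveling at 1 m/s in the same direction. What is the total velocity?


Given: object velocity = 2 m/s, platform velocity = 1 m/s (same direction)
Using classical velocity addition: v_total = v_object + v_platform
v_total = 2 + 1
v_total = 3 m/s

3 m/s


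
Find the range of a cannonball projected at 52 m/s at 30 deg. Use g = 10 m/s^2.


Given: v0 = 52 m/s, theta = 30 deg, g = 10 m/s^2
sin(2*30) = sin(60) = sqrt(3)/2
Using R = v0^2 * sin(2*theta) / g
R = 52^2 * (sqrt(3)/2) / 10
R = 2704 * sqrt(3) / 20
R = 676/5*sqrt(3) m

676/5*sqrt(3) m


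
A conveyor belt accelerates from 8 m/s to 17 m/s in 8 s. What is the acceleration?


Given: initial velocity v0 = 8 m/s, final velocity v = 17 m/s, time t = 8 s
Using a = (v - v0) / t
a = (17 - 8) / 8
a = 9 / 8
a = 9/8 m/s^2

9/8 m/s^2


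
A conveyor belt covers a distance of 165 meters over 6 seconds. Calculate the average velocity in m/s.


Given: distance d = 165 m, time t = 6 s
Using v = d / t
v = 165 / 6
v = 55/2 m/s

55/2 m/s


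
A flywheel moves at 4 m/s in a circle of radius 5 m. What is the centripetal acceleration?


Given: v = 4 m/s, r = 5 m
Using a_c = v^2 / r
a_c = 4^2 / 5
a_c = 16 / 5
a_c = 16/5 m/s^2

16/5 m/s^2


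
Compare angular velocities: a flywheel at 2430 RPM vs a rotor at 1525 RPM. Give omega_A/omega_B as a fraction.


Given: RPM_A = 2430, RPM_B = 1525
omega = 2*pi*RPM/60, so omega_A/omega_B = RPM_A / RPM_B
omega_A/omega_B = 2430 / 1525
omega_A/omega_B = 486/305

486/305


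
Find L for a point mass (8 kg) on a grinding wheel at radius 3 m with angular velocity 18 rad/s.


Given: m = 8 kg, r = 3 m, omega = 18 rad/s
For a point mass: I = m*r^2
I = 8*3^2 = 8*9 = 72
L = I*omega = 72*18
L = 1296 kg*m^2/s

1296 kg*m^2/s


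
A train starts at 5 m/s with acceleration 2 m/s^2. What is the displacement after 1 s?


Given: v0 = 5 m/s, a = 2 m/s^2, t = 1 s
Using s = v0*t + (1/2)*a*t^2
s = 5*1 + (1/2)*2*1^2
s = 5 + (1/2)*2
s = 5 + 1
s = 6

6 m


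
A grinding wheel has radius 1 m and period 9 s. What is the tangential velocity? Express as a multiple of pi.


Given: radius r = 1 m, period T = 9 s
Using v = 2*pi*r / T
v = 2*pi*1 / 9
v = 2*pi / 9
v = 2/9*pi m/s

2/9*pi m/s


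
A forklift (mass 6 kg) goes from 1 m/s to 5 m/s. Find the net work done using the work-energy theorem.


Given: m = 6 kg, v0 = 1 m/s, v = 5 m/s
Using W = (1/2)*m*(v^2 - v0^2)
v^2 = 5^2 = 25
v0^2 = 1^2 = 1
v^2 - v0^2 = 25 - 1 = 24
W = (1/2)*6*24 = 72 J

72 J


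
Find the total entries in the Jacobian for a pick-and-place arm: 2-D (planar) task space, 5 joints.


Given: task space dimension = 2, joints = 5
Jacobian is a 2 x 5 matrix
Total entries = rows * columns
Total = 2 * 5
Total = 10

10


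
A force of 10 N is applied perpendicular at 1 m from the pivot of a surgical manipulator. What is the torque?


Given: F = 10 N, r = 1 m, angle = 90 deg (perpendicular)
Using tau = F * r * sin(90)
sin(90) = 1
tau = 10 * 1 * 1
tau = 10 Nm

10 Nm


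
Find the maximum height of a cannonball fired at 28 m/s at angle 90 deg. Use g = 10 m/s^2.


Given: v0 = 28 m/s, theta = 90 deg, g = 10 m/s^2
sin^2(90) = 1
Using H = v0^2 * sin^2(theta) / (2*g)
H = 28^2 * 1 / (2*10)
H = 784 * 1 / 20
H = 784 / 20
H = 196/5 m

196/5 m


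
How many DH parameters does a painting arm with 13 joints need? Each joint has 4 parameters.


Given: 13 joints, 4 DH parameters per joint (d, theta, a, alpha)
Total DH parameters = number_of_joints * 4
Total = 13 * 4
Total = 52

52


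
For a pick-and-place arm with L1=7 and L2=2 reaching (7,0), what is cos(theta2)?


Given: L1 = 7, L2 = 2, target (x, y) = (7, 0)
Using cos(theta2) = (x^2 + y^2 - L1^2 - L2^2) / (2*L1*L2)
x^2 + y^2 = 7^2 + 0 = 49
L1^2 + L2^2 = 49 + 4 = 53
Numerator = 49 - 53 = -4
Denominator = 2*7*2 = 28
cos(theta2) = -4/28 = -1/7

-1/7


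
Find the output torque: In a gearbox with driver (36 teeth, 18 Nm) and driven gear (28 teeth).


Given: N1 = 36, N2 = 28, T1 = 18 Nm
Using T2/T1 = N2/N1
T2 = T1 * N2 / N1
T2 = 18 * 28 / 36
T2 = 504 / 36
T2 = 14 Nm

14 Nm


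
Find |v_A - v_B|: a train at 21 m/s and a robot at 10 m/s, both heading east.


Given: v_A = 21 m/s east, v_B = 10 m/s east
Both move in the same direction; relative speed = |v_A - v_B|
|21 - 10| = |11|
= 11 m/s

11 m/s


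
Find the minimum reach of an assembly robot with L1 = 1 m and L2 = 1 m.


Given: L1 = 1 m, L2 = 1 m
For a 2-link planar arm, min reach = |L1 - L2| (second link folded back)
Min reach = |1 - 1|
Min reach = 0 m

0 m


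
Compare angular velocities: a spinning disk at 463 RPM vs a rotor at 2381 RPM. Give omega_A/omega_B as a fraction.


Given: RPM_A = 463, RPM_B = 2381
omega = 2*pi*RPM/60, so omega_A/omega_B = RPM_A / RPM_B
omega_A/omega_B = 463 / 2381
omega_A/omega_B = 463/2381

463/2381


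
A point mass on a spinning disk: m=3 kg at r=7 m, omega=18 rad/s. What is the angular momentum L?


Given: m = 3 kg, r = 7 m, omega = 18 rad/s
For a point mass: I = m*r^2
I = 3*7^2 = 3*49 = 147
L = I*omega = 147*18
L = 2646 kg*m^2/s

2646 kg*m^2/s


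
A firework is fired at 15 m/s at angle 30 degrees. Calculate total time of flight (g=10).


Given: v0 = 15 m/s, theta = 30 deg, g = 10 m/s^2
sin(30) = 1/2
Using T = 2*v0*sin(theta) / g
T = 2*15*1/2 / 10
T = 15 / 10
T = 3/2 s

3/2 s


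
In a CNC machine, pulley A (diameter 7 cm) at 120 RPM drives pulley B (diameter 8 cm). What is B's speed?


Given: D1 = 7 cm, w1 = 120 RPM, D2 = 8 cm
Using D1*w1 = D2*w2
w2 = D1*w1 / D2
w2 = 7*120 / 8
w2 = 840 / 8
w2 = 105 RPM

105 RPM


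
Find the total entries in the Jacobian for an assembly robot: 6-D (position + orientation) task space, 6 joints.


Given: task space dimension = 6, joints = 6
Jacobian is a 6 x 6 matrix
Total entries = rows * columns
Total = 6 * 6
Total = 36

36


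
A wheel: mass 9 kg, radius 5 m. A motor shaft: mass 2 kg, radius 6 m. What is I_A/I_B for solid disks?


Given: M1=9 kg, R1=5 m, M2=2 kg, R2=6 m
For a disk: I = (1/2)*M*R^2, so I_A/I_B = (M1*R1^2)/(M2*R2^2)
M1*R1^2 = 9*25 = 225
M2*R2^2 = 2*36 = 72
I_A/I_B = 225/72 = 25/8

25/8


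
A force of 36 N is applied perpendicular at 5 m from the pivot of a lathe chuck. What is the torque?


Given: F = 36 N, r = 5 m, angle = 90 deg (perpendicular)
Using tau = F * r * sin(90)
sin(90) = 1
tau = 36 * 5 * 1
tau = 180 Nm

180 Nm


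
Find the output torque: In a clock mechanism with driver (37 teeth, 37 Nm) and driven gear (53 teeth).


Given: N1 = 37, N2 = 53, T1 = 37 Nm
Using T2/T1 = N2/N1
T2 = T1 * N2 / N1
T2 = 37 * 53 / 37
T2 = 1961 / 37
T2 = 53 Nm

53 Nm


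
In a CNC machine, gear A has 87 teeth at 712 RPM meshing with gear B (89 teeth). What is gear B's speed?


Given: N1 = 87 teeth, w1 = 712 RPM, N2 = 89 teeth
Using N1*w1 = N2*w2
w2 = N1*w1 / N2
w2 = 87*712 / 89
w2 = 61944 / 89
w2 = 696 RPM

696 RPM


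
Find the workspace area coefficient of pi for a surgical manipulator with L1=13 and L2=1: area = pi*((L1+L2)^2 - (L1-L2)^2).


Given: L1 = 13, L2 = 1
(L1+L2)^2 = (14)^2 = 196
(L1-L2)^2 = (12)^2 = 144
Difference = 196 - 144 = 52
This equals 4*L1*L2 = 4*13*1 = 52
Workspace area = 52*pi

52


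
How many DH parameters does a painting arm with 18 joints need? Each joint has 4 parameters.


Given: 18 joints, 4 DH parameters per joint (d, theta, a, alpha)
Total DH parameters = number_of_joints * 4
Total = 18 * 4
Total = 72

72


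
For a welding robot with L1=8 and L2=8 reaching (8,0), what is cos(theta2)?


Given: L1 = 8, L2 = 8, target (x, y) = (8, 0)
Using cos(theta2) = (x^2 + y^2 - L1^2 - L2^2) / (2*L1*L2)
x^2 + y^2 = 8^2 + 0 = 64
L1^2 + L2^2 = 64 + 64 = 128
Numerator = 64 - 128 = -64
Denominator = 2*8*8 = 128
cos(theta2) = -64/128 = -1/2

-1/2


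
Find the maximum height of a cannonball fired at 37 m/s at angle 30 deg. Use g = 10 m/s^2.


Given: v0 = 37 m/s, theta = 30 deg, g = 10 m/s^2
sin^2(30) = 1/4
Using H = v0^2 * sin^2(theta) / (2*g)
H = 37^2 * 1/4 / (2*10)
H = 1369 * 1/4 / 20
H = 1369/4 / 20
H = 1369/80 m

1369/80 m


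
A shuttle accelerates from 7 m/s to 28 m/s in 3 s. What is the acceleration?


Given: initial velocity v0 = 7 m/s, final velocity v = 28 m/s, time t = 3 s
Using a = (v - v0) / t
a = (28 - 7) / 3
a = 21 / 3
a = 7 m/s^2

7 m/s^2


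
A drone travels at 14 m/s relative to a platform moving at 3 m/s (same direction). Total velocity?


Given: object velocity = 14 m/s, platform velocity = 3 m/s (same direction)
Using classical velocity addition: v_total = v_object + v_platform
v_total = 14 + 3
v_total = 17 m/s

17 m/s


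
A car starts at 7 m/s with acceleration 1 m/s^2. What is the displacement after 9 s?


Given: v0 = 7 m/s, a = 1 m/s^2, t = 9 s
Using s = v0*t + (1/2)*a*t^2
s = 7*9 + (1/2)*1*9^2
s = 63 + (1/2)*81
s = 63 + 81/2
s = 207/2

207/2 m


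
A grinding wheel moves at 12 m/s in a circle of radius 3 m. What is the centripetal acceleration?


Given: v = 12 m/s, r = 3 m
Using a_c = v^2 / r
a_c = 12^2 / 3
a_c = 144 / 3
a_c = 48 m/s^2

48 m/s^2


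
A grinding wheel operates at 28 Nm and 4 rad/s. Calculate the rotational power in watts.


Given: tau = 28 Nm, omega = 4 rad/s
Using P = tau * omega
P = 28 * 4
P = 112 W

112 W


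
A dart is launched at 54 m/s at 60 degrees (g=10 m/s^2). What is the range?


Given: v0 = 54 m/s, theta = 60 deg, g = 10 m/s^2
sin(2*60) = sin(120) = sqrt(3)/2
Using R = v0^2 * sin(2*theta) / g
R = 54^2 * (sqrt(3)/2) / 10
R = 2916 * sqrt(3) / 20
R = 729/5*sqrt(3) m

729/5*sqrt(3) m


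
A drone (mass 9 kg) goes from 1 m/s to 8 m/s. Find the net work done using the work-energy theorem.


Given: m = 9 kg, v0 = 1 m/s, v = 8 m/s
Using W = (1/2)*m*(v^2 - v0^2)
v^2 = 8^2 = 64
v0^2 = 1^2 = 1
v^2 - v0^2 = 64 - 1 = 63
W = (1/2)*9*63 = 567/2 J

567/2 J


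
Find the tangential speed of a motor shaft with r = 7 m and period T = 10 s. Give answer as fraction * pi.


Given: radius r = 7 m, period T = 10 s
Using v = 2*pi*r / T
v = 2*pi*7 / 10
v = 14*pi / 10
v = 7/5*pi m/s

7/5*pi m/s


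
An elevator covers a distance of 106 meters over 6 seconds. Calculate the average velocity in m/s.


Given: distance d = 106 m, time t = 6 s
Using v = d / t
v = 106 / 6
v = 53/3 m/s

53/3 m/s


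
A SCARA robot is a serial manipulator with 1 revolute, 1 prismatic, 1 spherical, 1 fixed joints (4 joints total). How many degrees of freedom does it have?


Given: serial robot with 1 revolute, 1 prismatic, 1 spherical, 1 fixed joints
DOF contribution per joint type: revolute=1, prismatic=1, spherical=3, fixed=0
DOF = 1*1 + 1*1 + 1*3 + 1*0
DOF = 5

5


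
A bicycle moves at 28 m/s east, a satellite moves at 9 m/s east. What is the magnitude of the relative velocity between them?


Given: v_A = 28 m/s east, v_B = 9 m/s east
Both move in the same direction; relative speed = |v_A - v_B|
|28 - 9| = |19|
= 19 m/s

19 m/s


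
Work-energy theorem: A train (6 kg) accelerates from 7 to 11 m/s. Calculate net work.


Given: m = 6 kg, v0 = 7 m/s, v = 11 m/s
Using W = (1/2)*m*(v^2 - v0^2)
v^2 = 11^2 = 121
v0^2 = 7^2 = 49
v^2 - v0^2 = 121 - 49 = 72
W = (1/2)*6*72 = 216 J

216 J


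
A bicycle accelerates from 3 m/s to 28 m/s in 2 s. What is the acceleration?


Given: initial velocity v0 = 3 m/s, final velocity v = 28 m/s, time t = 2 s
Using a = (v - v0) / t
a = (28 - 3) / 2
a = 25 / 2
a = 25/2 m/s^2

25/2 m/s^2


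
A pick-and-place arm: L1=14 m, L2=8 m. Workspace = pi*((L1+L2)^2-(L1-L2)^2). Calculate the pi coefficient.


Given: L1 = 14, L2 = 8
(L1+L2)^2 = (22)^2 = 484
(L1-L2)^2 = (6)^2 = 36
Difference = 484 - 36 = 448
This equals 4*L1*L2 = 4*14*8 = 448
Workspace area = 448*pi

448


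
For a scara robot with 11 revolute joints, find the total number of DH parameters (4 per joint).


Given: 11 joints, 4 DH parameters per joint (d, theta, a, alpha)
Total DH parameters = number_of_joints * 4
Total = 11 * 4
Total = 44

44


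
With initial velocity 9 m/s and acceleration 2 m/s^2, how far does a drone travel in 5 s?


Given: v0 = 9 m/s, a = 2 m/s^2, t = 5 s
Using s = v0*t + (1/2)*a*t^2
s = 9*5 + (1/2)*2*5^2
s = 45 + (1/2)*50
s = 45 + 25
s = 70

70 m


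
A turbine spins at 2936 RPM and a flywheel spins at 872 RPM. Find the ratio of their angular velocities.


Given: RPM_A = 2936, RPM_B = 872
omega = 2*pi*RPM/60, so omega_A/omega_B = RPM_A / RPM_B
omega_A/omega_B = 2936 / 872
omega_A/omega_B = 367/109

367/109


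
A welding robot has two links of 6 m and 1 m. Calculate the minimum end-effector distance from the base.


Given: L1 = 6 m, L2 = 1 m
For a 2-link planar arm, min reach = |L1 - L2| (second link folded back)
Min reach = |6 - 1|
Min reach = 5 m

5 m


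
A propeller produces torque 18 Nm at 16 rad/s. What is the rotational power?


Given: tau = 18 Nm, omega = 16 rad/s
Using P = tau * omega
P = 18 * 16
P = 288 W

288 W


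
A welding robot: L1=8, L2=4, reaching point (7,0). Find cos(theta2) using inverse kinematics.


Given: L1 = 8, L2 = 4, target (x, y) = (7, 0)
Using cos(theta2) = (x^2 + y^2 - L1^2 - L2^2) / (2*L1*L2)
x^2 + y^2 = 7^2 + 0 = 49
L1^2 + L2^2 = 64 + 16 = 80
Numerator = 49 - 80 = -31
Denominator = 2*8*4 = 64
cos(theta2) = -31/64 = -31/64

-31/64


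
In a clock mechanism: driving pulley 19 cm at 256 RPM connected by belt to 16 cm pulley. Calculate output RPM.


Given: D1 = 19 cm, w1 = 256 RPM, D2 = 16 cm
Using D1*w1 = D2*w2
w2 = D1*w1 / D2
w2 = 19*256 / 16
w2 = 4864 / 16
w2 = 304 RPM

304 RPM


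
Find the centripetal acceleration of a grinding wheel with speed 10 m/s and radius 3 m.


Given: v = 10 m/s, r = 3 m
Using a_c = v^2 / r
a_c = 10^2 / 3
a_c = 100 / 3
a_c = 100/3 m/s^2

100/3 m/s^2


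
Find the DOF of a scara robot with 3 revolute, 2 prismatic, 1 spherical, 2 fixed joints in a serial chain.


Given: serial robot with 3 revolute, 2 prismatic, 1 spherical, 2 fixed joints
DOF contribution per joint type: revolute=1, prismatic=1, spherical=3, fixed=0
DOF = 3*1 + 2*1 + 1*3 + 2*0
DOF = 8

8


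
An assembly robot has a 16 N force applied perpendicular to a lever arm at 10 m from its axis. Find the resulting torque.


Given: F = 16 N, r = 10 m, angle = 90 deg (perpendicular)
Using tau = F * r * sin(90)
sin(90) = 1
tau = 16 * 10 * 1
tau = 160 Nm

160 Nm


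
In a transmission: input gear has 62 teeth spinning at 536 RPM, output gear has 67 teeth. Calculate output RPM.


Given: N1 = 62 teeth, w1 = 536 RPM, N2 = 67 teeth
Using N1*w1 = N2*w2
w2 = N1*w1 / N2
w2 = 62*536 / 67
w2 = 33232 / 67
w2 = 496 RPM

496 RPM


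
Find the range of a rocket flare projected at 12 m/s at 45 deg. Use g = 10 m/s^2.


Given: v0 = 12 m/s, theta = 45 deg, g = 10 m/s^2
sin(2*45) = sin(90) = 1
Using R = v0^2 * sin(2*theta) / g
R = 12^2 * 1 / 10
R = 144 / 10
R = 72/5 m

72/5 m


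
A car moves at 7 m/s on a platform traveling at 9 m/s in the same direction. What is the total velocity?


Given: object velocity = 7 m/s, platform velocity = 9 m/s (same direction)
Using classical velocity addition: v_total = v_object + v_platform
v_total = 7 + 9
v_total = 16 m/s

16 m/s


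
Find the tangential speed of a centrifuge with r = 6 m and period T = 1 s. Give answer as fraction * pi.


Given: radius r = 6 m, period T = 1 s
Using v = 2*pi*r / T
v = 2*pi*6 / 1
v = 12*pi / 1
v = 12*pi m/s

12*pi m/s


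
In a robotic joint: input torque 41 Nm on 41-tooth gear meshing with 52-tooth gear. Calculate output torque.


Given: N1 = 41, N2 = 52, T1 = 41 Nm
Using T2/T1 = N2/N1
T2 = T1 * N2 / N1
T2 = 41 * 52 / 41
T2 = 2132 / 41
T2 = 52 Nm

52 Nm


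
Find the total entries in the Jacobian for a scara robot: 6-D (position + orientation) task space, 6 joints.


Given: task space dimension = 6, joints = 6
Jacobian is a 6 x 6 matrix
Total entries = rows * columns
Total = 6 * 6
Total = 36

36


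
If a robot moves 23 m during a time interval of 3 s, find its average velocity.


Given: distance d = 23 m, time t = 3 s
Using v = d / t
v = 23 / 3
v = 23/3 m/s

23/3 m/s


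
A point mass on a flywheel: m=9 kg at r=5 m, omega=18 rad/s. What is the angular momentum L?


Given: m = 9 kg, r = 5 m, omega = 18 rad/s
For a point mass: I = m*r^2
I = 9*5^2 = 9*25 = 225
L = I*omega = 225*18
L = 4050 kg*m^2/s

4050 kg*m^2/s


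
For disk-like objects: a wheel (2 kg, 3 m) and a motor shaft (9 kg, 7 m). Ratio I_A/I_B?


Given: M1=2 kg, R1=3 m, M2=9 kg, R2=7 m
For a disk: I = (1/2)*M*R^2, so I_A/I_B = (M1*R1^2)/(M2*R2^2)
M1*R1^2 = 2*9 = 18
M2*R2^2 = 9*49 = 441
I_A/I_B = 18/441 = 2/49

2/49


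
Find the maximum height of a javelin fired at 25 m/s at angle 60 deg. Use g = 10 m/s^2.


Given: v0 = 25 m/s, theta = 60 deg, g = 10 m/s^2
sin^2(60) = 3/4
Using H = v0^2 * sin^2(theta) / (2*g)
H = 25^2 * 3/4 / (2*10)
H = 625 * 3/4 / 20
H = 1875/4 / 20
H = 375/16 m

375/16 m


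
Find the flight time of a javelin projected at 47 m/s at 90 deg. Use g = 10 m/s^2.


Given: v0 = 47 m/s, theta = 90 deg, g = 10 m/s^2
sin(90) = 1
Using T = 2*v0*sin(theta) / g
T = 2*47*1 / 10
T = 94 / 10
T = 47/5 s

47/5 s


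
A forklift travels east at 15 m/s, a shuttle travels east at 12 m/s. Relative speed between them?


Given: v_A = 15 m/s east, v_B = 12 m/s east
Both move in the same direction; relative speed = |v_A - v_B|
|15 - 12| = |3|
= 3 m/s

3 m/s


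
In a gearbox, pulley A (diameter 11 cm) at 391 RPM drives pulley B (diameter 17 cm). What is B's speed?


Given: D1 = 11 cm, w1 = 391 RPM, D2 = 17 cm
Using D1*w1 = D2*w2
w2 = D1*w1 / D2
w2 = 11*391 / 17
w2 = 4301 / 17
w2 = 253 RPM

253 RPM


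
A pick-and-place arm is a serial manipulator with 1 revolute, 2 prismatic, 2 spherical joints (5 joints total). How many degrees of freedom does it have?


Given: serial robot with 1 revolute, 2 prismatic, 2 spherical joints
DOF contribution per joint type: revolute=1, prismatic=1, spherical=3, fixed=0
DOF = 1*1 + 2*1 + 2*3
DOF = 9

9


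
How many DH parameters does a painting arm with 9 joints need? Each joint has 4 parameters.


Given: 9 joints, 4 DH parameters per joint (d, theta, a, alpha)
Total DH parameters = number_of_joints * 4
Total = 9 * 4
Total = 36

36


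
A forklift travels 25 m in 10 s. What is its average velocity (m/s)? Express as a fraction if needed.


Given: distance d = 25 m, time t = 10 s
Using v = d / t
v = 25 / 10
v = 5/2 m/s

5/2 m/s


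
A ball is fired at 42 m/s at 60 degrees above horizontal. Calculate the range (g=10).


Given: v0 = 42 m/s, theta = 60 deg, g = 10 m/s^2
sin(2*60) = sin(120) = sqrt(3)/2
Using R = v0^2 * sin(2*theta) / g
R = 42^2 * (sqrt(3)/2) / 10
R = 1764 * sqrt(3) / 20
R = 441/5*sqrt(3) m

441/5*sqrt(3) m


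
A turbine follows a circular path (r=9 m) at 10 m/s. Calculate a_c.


Given: v = 10 m/s, r = 9 m
Using a_c = v^2 / r
a_c = 10^2 / 9
a_c = 100 / 9
a_c = 100/9 m/s^2

100/9 m/s^2


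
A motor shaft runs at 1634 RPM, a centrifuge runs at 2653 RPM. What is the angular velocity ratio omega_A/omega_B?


Given: RPM_A = 1634, RPM_B = 2653
omega = 2*pi*RPM/60, so omega_A/omega_B = RPM_A / RPM_B
omega_A/omega_B = 1634 / 2653
omega_A/omega_B = 1634/2653

1634/2653


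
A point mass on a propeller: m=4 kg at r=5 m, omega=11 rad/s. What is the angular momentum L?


Given: m = 4 kg, r = 5 m, omega = 11 rad/s
For a point mass: I = m*r^2
I = 4*5^2 = 4*25 = 100
L = I*omega = 100*11
L = 1100 kg*m^2/s

1100 kg*m^2/s


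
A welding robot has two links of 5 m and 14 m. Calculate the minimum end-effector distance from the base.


Given: L1 = 5 m, L2 = 14 m
For a 2-link planar arm, min reach = |L1 - L2| (second link folded back)
Min reach = |5 - 14|
Min reach = 9 m

9 m


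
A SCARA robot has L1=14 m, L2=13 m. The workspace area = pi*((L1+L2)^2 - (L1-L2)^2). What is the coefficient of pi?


Given: L1 = 14, L2 = 13
(L1+L2)^2 = (27)^2 = 729
(L1-L2)^2 = (1)^2 = 1
Difference = 729 - 1 = 728
This equals 4*L1*L2 = 4*14*13 = 728
Workspace area = 728*pi

728


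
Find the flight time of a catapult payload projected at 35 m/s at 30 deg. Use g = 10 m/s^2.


Given: v0 = 35 m/s, theta = 30 deg, g = 10 m/s^2
sin(30) = 1/2
Using T = 2*v0*sin(theta) / g
T = 2*35*1/2 / 10
T = 35 / 10
T = 7/2 s

7/2 s


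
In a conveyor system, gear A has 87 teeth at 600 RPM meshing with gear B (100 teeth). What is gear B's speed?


Given: N1 = 87 teeth, w1 = 600 RPM, N2 = 100 teeth
Using N1*w1 = N2*w2
w2 = N1*w1 / N2
w2 = 87*600 / 100
w2 = 52200 / 100
w2 = 522 RPM

522 RPM


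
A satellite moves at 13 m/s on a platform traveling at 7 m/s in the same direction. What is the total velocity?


Given: object velocity = 13 m/s, platform velocity = 7 m/s (same direction)
Using classical velocity addition: v_total = v_object + v_platform
v_total = 13 + 7
v_total = 20 m/s

20 m/s


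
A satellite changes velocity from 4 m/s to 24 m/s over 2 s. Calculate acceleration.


Given: initial velocity v0 = 4 m/s, final velocity v = 24 m/s, time t = 2 s
Using a = (v - v0) / t
a = (24 - 4) / 2
a = 20 / 2
a = 10 m/s^2

10 m/s^2


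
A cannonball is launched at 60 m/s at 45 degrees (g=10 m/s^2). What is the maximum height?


Given: v0 = 60 m/s, theta = 45 deg, g = 10 m/s^2
sin^2(45) = 1/2
Using H = v0^2 * sin^2(theta) / (2*g)
H = 60^2 * 1/2 / (2*10)
H = 3600 * 1/2 / 20
H = 1800 / 20
H = 90 m

90 m


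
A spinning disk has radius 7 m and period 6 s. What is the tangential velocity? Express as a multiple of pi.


Given: radius r = 7 m, period T = 6 s
Using v = 2*pi*r / T
v = 2*pi*7 / 6
v = 14*pi / 6
v = 7/3*pi m/s

7/3*pi m/s


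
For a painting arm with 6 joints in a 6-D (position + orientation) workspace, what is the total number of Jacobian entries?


Given: task space dimension = 6, joints = 6
Jacobian is a 6 x 6 matrix
Total entries = rows * columns
Total = 6 * 6
Total = 36

36


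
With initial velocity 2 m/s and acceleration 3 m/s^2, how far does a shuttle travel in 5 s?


Given: v0 = 2 m/s, a = 3 m/s^2, t = 5 s
Using s = v0*t + (1/2)*a*t^2
s = 2*5 + (1/2)*3*5^2
s = 10 + (1/2)*75
s = 10 + 75/2
s = 95/2

95/2 m


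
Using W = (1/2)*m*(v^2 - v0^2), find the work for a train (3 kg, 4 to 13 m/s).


Given: m = 3 kg, v0 = 4 m/s, v = 13 m/s
Using W = (1/2)*m*(v^2 - v0^2)
v^2 = 13^2 = 169
v0^2 = 4^2 = 16
v^2 - v0^2 = 169 - 16 = 153
W = (1/2)*3*153 = 459/2 J

459/2 J


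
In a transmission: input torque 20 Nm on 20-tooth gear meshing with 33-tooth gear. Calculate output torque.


Given: N1 = 20, N2 = 33, T1 = 20 Nm
Using T2/T1 = N2/N1
T2 = T1 * N2 / N1
T2 = 20 * 33 / 20
T2 = 660 / 20
T2 = 33 Nm

33 Nm


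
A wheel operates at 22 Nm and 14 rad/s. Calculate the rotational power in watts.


Given: tau = 22 Nm, omega = 14 rad/s
Using P = tau * omega
P = 22 * 14
P = 308 W

308 W


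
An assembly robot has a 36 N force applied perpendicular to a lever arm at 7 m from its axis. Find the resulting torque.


Given: F = 36 N, r = 7 m, angle = 90 deg (perpendicular)
Using tau = F * r * sin(90)
sin(90) = 1
tau = 36 * 7 * 1
tau = 252 Nm

252 Nm


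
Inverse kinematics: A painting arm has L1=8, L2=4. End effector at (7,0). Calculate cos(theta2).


Given: L1 = 8, L2 = 4, target (x, y) = (7, 0)
Using cos(theta2) = (x^2 + y^2 - L1^2 - L2^2) / (2*L1*L2)
x^2 + y^2 = 7^2 + 0 = 49
L1^2 + L2^2 = 64 + 16 = 80
Numerator = 49 - 80 = -31
Denominator = 2*8*4 = 64
cos(theta2) = -31/64 = -31/64

-31/64


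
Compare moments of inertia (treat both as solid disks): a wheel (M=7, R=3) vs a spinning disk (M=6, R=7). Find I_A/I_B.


Given: M1=7 kg, R1=3 m, M2=6 kg, R2=7 m
For a disk: I = (1/2)*M*R^2, so I_A/I_B = (M1*R1^2)/(M2*R2^2)
M1*R1^2 = 7*9 = 63
M2*R2^2 = 6*49 = 294
I_A/I_B = 63/294 = 3/14

3/14


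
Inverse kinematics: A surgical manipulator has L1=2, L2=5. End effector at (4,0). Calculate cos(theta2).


Given: L1 = 2, L2 = 5, target (x, y) = (4, 0)
Using cos(theta2) = (x^2 + y^2 - L1^2 - L2^2) / (2*L1*L2)
x^2 + y^2 = 4^2 + 0 = 16
L1^2 + L2^2 = 4 + 25 = 29
Numerator = 16 - 29 = -13
Denominator = 2*2*5 = 20
cos(theta2) = -13/20 = -13/20

-13/20


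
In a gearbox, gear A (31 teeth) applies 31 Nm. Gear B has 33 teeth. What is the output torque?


Given: N1 = 31, N2 = 33, T1 = 31 Nm
Using T2/T1 = N2/N1
T2 = T1 * N2 / N1
T2 = 31 * 33 / 31
T2 = 1023 / 31
T2 = 33 Nm

33 Nm


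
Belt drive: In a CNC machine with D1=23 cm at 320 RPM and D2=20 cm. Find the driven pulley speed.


Given: D1 = 23 cm, w1 = 320 RPM, D2 = 20 cm
Using D1*w1 = D2*w2
w2 = D1*w1 / D2
w2 = 23*320 / 20
w2 = 7360 / 20
w2 = 368 RPM

368 RPM


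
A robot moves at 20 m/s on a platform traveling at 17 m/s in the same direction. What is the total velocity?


Given: object velocity = 20 m/s, platform velocity = 17 m/s (same direction)
Using classical velocity addition: v_total = v_object + v_platform
v_total = 20 + 17
v_total = 37 m/s

37 m/s


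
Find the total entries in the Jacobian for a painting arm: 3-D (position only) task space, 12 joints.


Given: task space dimension = 3, joints = 12
Jacobian is a 3 x 12 matrix
Total entries = rows * columns
Total = 3 * 12
Total = 36

36


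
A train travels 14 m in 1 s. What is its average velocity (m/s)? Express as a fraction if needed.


Given: distance d = 14 m, time t = 1 s
Using v = d / t
v = 14 / 1
v = 14 m/s

14 m/s


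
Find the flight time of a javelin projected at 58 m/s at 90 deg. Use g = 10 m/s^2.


Given: v0 = 58 m/s, theta = 90 deg, g = 10 m/s^2
sin(90) = 1
Using T = 2*v0*sin(theta) / g
T = 2*58*1 / 10
T = 116 / 10
T = 58/5 s

58/5 s


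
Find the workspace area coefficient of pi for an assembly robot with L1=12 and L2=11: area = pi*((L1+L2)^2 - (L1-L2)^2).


Given: L1 = 12, L2 = 11
(L1+L2)^2 = (23)^2 = 529
(L1-L2)^2 = (1)^2 = 1
Difference = 529 - 1 = 528
This equals 4*L1*L2 = 4*12*11 = 528
Workspace area = 528*pi

528


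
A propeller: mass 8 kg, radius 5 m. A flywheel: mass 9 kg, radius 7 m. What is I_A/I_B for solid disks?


Given: M1=8 kg, R1=5 m, M2=9 kg, R2=7 m
For a disk: I = (1/2)*M*R^2, so I_A/I_B = (M1*R1^2)/(M2*R2^2)
M1*R1^2 = 8*25 = 200
M2*R2^2 = 9*49 = 441
I_A/I_B = 200/441 = 200/441

200/441


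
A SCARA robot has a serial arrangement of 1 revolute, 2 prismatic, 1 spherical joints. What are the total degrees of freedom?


Given: serial robot with 1 revolute, 2 prismatic, 1 spherical joints
DOF contribution per joint type: revolute=1, prismatic=1, spherical=3, fixed=0
DOF = 1*1 + 2*1 + 1*3
DOF = 6

6


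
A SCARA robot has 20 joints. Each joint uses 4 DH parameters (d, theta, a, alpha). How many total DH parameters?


Given: 20 joints, 4 DH parameters per joint (d, theta, a, alpha)
Total DH parameters = number_of_joints * 4
Total = 20 * 4
Total = 80

80


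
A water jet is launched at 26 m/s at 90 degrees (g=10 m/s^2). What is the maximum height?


Given: v0 = 26 m/s, theta = 90 deg, g = 10 m/s^2
sin^2(90) = 1
Using H = v0^2 * sin^2(theta) / (2*g)
H = 26^2 * 1 / (2*10)
H = 676 * 1 / 20
H = 676 / 20
H = 169/5 m

169/5 m


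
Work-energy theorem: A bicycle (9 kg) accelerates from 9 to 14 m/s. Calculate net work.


Given: m = 9 kg, v0 = 9 m/s, v = 14 m/s
Using W = (1/2)*m*(v^2 - v0^2)
v^2 = 14^2 = 196
v0^2 = 9^2 = 81
v^2 - v0^2 = 196 - 81 = 115
W = (1/2)*9*115 = 1035/2 J

1035/2 J


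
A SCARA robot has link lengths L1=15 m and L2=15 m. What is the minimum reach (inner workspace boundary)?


Given: L1 = 15 m, L2 = 15 m
For a 2-link planar arm, min reach = |L1 - L2| (second link folded back)
Min reach = |15 - 15|
Min reach = 0 m

0 m
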